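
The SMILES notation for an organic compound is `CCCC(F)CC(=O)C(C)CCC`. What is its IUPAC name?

7-fluoro-4-methyldecan-5-one

The longest chain bearing the carbonyl is 10 carbons long (decane).
A ketone (C=O on an internal carbon) is the principal characteristic group, giving the suffix -one.
The numbering direction is chosen so that numbering from this end puts the carbonyl group at C-5 rather than C-6.
With this numbering: the carbonyl at C-5; a fluoro group at C-7; a methyl group at C-4.
The substituents are ordered alphabetically, ignoring any di-/tri- multipliers.
Assembling the pieces gives 7-fluoro-4-methyldecan-5-one.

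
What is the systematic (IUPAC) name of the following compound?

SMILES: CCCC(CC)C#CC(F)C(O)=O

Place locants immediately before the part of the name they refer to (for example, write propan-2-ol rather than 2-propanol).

Counting along the main chain through the –COOH group and the multiple bond gives 8 carbons: the parent is octane.
The highest-priority functional group is a carboxylic acid (terminal –COOH), so the name ends in -oic acid.
A C≡C triple bond in the chain gives the infix -yne-.
The numbering direction is chosen so that the carboxylic acid carbon is C-1 by definition.
With this numbering: the triple bond between C-3 and C-4; an ethyl group at C-5; a fluoro group at C-2.
Substituent prefixes are cited in alphabetical order (multiplying prefixes like di-/tri- are ignored for ordering).
Putting it together: 5-ethyl-2-fluorooct-3-ynoic acid.

5-ethyl-2-fluorooct-3-ynoic acid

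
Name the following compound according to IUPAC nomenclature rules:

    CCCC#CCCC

oct-4-yne

Counting along the main chain through the multiple bond gives 8 carbons: the parent is octane.
A C≡C triple bond in the chain gives the infix -yne-.
Numbering from either end gives identical locants here.
That gives the triple bond between C-4 and C-5.
The name is oct-4-yne.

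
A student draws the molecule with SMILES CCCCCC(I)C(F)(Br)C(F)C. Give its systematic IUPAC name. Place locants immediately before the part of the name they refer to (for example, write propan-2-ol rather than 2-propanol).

The parent chain contains 9 carbons (nonane).
Number the chain so that the substituent locant set {2,3,3,4} is lower than {6,7,7,8} at the first point of difference.
That gives a bromo group at C-3; fluoro groups at C-2 and C-3; an iodo group at C-4.
The substituents are ordered alphabetically, ignoring any di-/tri- multipliers.
Assembling the pieces gives 3-bromo-2,3-difluoro-4-iodononane.

3-bromo-2,3-difluoro-4-iodononane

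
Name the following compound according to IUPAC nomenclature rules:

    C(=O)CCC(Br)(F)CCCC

4-bromo-4-fluorooctanal

The longest carbon chain that includes the –CHO group has 8 carbons, so the parent hydride is octane.
The principal characteristic group is an aldehyde (terminal –CHO), named with the suffix -al.
The numbering direction is chosen so that the aldehyde carbon is C-1 by definition.
With this numbering: a bromo group at C-4; a fluoro group at C-4.
The substituents are ordered alphabetically, ignoring any di-/tri- multipliers.
Assembling the pieces gives 4-bromo-4-fluorooctanal.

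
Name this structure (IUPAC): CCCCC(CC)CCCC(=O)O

5-ethylnonanoic acid

The longest chain bearing the –COOH group is 9 carbons long (nonane).
A carboxylic acid (terminal –COOH) is the principal characteristic group, giving the suffix -oic acid.
The numbering direction is chosen so that the carboxylic acid carbon is C-1 by definition.
That gives an ethyl group at C-5.
Assembling the pieces gives 5-ethylnonanoic acid.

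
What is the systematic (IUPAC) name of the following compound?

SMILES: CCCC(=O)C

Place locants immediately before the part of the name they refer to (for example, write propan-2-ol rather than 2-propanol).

pentan-2-one

The longest chain bearing the carbonyl is 5 carbons long (pentane).
A ketone (C=O on an internal carbon) is the principal characteristic group, giving the suffix -one.
The numbering direction is chosen so that numbering from this end puts the carbonyl group at C-2 rather than C-4.
That gives the carbonyl at C-2.
The name is pentan-2-one.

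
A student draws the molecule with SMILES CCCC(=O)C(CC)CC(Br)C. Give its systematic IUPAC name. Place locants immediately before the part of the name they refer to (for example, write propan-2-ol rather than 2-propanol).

7-bromo-5-ethyloctan-4-one

The longest chain bearing the carbonyl is 8 carbons long (octane).
A ketone (C=O on an internal carbon) is the principal characteristic group, giving the suffix -one.
The numbering direction is chosen so that numbering from this end puts the carbonyl group at C-4 rather than C-5.
With this numbering: the carbonyl at C-4; a bromo group at C-7; an ethyl group at C-5.
The substituents are ordered alphabetically, ignoring any di-/tri- multipliers.
Assembling the pieces gives 7-bromo-5-ethyloctan-4-one.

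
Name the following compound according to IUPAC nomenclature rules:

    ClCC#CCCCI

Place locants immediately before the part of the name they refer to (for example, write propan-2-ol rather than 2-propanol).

The longest carbon chain that includes the multiple bond has 6 carbons, so the parent hydride is hexane.
The chain contains a C≡C triple bond, so the unsaturation ending is -yne.
Choose the numbering such that numbering from this end puts the triple bond at C-2 rather than C-4.
This places the triple bond between C-2 and C-3; a chloro group at C-1; an iodo group at C-6.
The substituents are ordered alphabetically, ignoring any di-/tri- multipliers.
The name is 1-chloro-6-iodohex-2-yne.

1-chloro-6-iodohex-2-yne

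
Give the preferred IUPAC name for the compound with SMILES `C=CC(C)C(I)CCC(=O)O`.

4-iodo-5-methylhept-6-enoic acid

The longest carbon chain that includes the –COOH group and the multiple bond has 7 carbons, so the parent hydride is heptane.
The principal characteristic group is a carboxylic acid (terminal –COOH), named with the suffix -oic acid.
A C=C double bond in the chain gives the infix -ene-.
Number the chain so that the carboxylic acid carbon is C-1 by definition.
With this numbering: the double bond between C-6 and C-7; an iodo group at C-4; a methyl group at C-5.
The substituents are ordered alphabetically, ignoring any di-/tri- multipliers.
Putting it together: 4-iodo-5-methylhept-6-enoic acid.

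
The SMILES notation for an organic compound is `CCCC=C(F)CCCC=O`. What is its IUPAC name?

5-fluoronon-5-enal

The longest chain bearing the –CHO group and the multiple bond is 9 carbons long (nonane).
An aldehyde (terminal –CHO) is the principal characteristic group, giving the suffix -al.
A C=C double bond in the chain gives the infix -ene-.
Choose the numbering such that the aldehyde carbon is C-1 by definition.
With this numbering: the double bond between C-5 and C-6; a fluoro group at C-5.
Assembling the pieces gives 5-fluoronon-5-enal.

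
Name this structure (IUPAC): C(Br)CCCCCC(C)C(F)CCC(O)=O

The longest chain bearing the –COOH group is 11 carbons long (undecane).
The highest-priority functional group is a carboxylic acid (terminal –COOH), so the name ends in -oic acid.
Choose the numbering such that the carboxylic acid carbon is C-1 by definition.
This places a bromo group at C-11; a fluoro group at C-4; a methyl group at C-5.
The substituents are ordered alphabetically, ignoring any di-/tri- multipliers.
Putting it together: 11-bromo-4-fluoro-5-methylundecanoic acid.

11-bromo-4-fluoro-5-methylundecanoic acid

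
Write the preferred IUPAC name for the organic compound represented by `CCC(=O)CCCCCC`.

nonan-3-one

The longest carbon chain that includes the carbonyl has 9 carbons, so the parent hydride is nonane.
A ketone (C=O on an internal carbon) is the principal characteristic group, giving the suffix -one.
The numbering direction is chosen so that numbering from this end puts the carbonyl group at C-3 rather than C-7.
This places the carbonyl at C-3.
Assembling the pieces gives nonan-3-one.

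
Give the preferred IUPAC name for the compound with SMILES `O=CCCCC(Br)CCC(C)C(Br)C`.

Counting along the main chain through the –CHO group gives 10 carbons: the parent is decane.
The highest-priority functional group is an aldehyde (terminal –CHO), so the name ends in -al.
The numbering direction is chosen so that the aldehyde carbon is C-1 by definition.
With this numbering: bromo groups at C-5 and C-9; a methyl group at C-8.
Substituent prefixes are cited in alphabetical order (multiplying prefixes like di-/tri- are ignored for ordering).
The name is 5,9-dibromo-8-methyldecanal.

5,9-dibromo-8-methyldecanal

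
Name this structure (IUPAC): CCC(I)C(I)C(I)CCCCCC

The parent chain contains 11 carbons (undecane).
Choose the numbering such that the substituent locant set {3,4,5} is lower than {7,8,9} at the first point of difference.
That gives iodo groups at C-3 and C-4 and C-5.
The name is 3,4,5-triiodoundecane.

3,4,5-triiodoundecane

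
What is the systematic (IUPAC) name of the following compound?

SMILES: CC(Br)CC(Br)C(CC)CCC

The longest continuous carbon chain has 8 atoms, so the parent hydride is octane.
Choose the numbering such that the substituent locant set {2,4,5} is lower than {4,5,7} at the first point of difference.
This places bromo groups at C-2 and C-4; an ethyl group at C-5.
Substituent prefixes are cited in alphabetical order (multiplying prefixes like di-/tri- are ignored for ordering).
The name is 2,4-dibromo-5-ethyloctane.

2,4-dibromo-5-ethyloctane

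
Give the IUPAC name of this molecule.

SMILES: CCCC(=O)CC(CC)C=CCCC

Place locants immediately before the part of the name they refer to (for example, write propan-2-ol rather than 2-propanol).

The longest chain bearing the carbonyl and the multiple bond is 11 carbons long (undecane).
The principal characteristic group is a ketone (C=O on an internal carbon), named with the suffix -one.
The chain contains a C=C double bond, so the unsaturation ending is -ene.
Number the chain so that numbering from this end puts the carbonyl group at C-4 rather than C-8.
With this numbering: the carbonyl at C-4; the double bond between C-7 and C-8; an ethyl group at C-6.
The name is 6-ethylundec-7-en-4-one.

6-ethylundec-7-en-4-one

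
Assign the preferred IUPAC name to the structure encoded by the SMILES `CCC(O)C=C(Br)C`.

5-bromohex-4-en-3-ol

The longest chain bearing the –OH group and the multiple bond is 6 carbons long (hexane).
The principal characteristic group is an alcohol (–OH), named with the suffix -ol.
A C=C double bond in the chain gives the infix -ene-.
The numbering direction is chosen so that numbering from this end puts the hydroxyl group at C-3 rather than C-4.
That gives the hydroxyl at C-3; the double bond between C-4 and C-5; a bromo group at C-5.
Assembling the pieces gives 5-bromohex-4-en-3-ol.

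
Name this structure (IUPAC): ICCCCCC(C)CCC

1-iodo-6-methylnonane

The longest continuous carbon chain has 9 atoms, so the parent hydride is nonane.
Number the chain so that the substituent locant set {1,6} is lower than {4,9} at the first point of difference.
That gives an iodo group at C-1; a methyl group at C-6.
Substituent prefixes are cited in alphabetical order (multiplying prefixes like di-/tri- are ignored for ordering).
Assembling the pieces gives 1-iodo-6-methylnonane.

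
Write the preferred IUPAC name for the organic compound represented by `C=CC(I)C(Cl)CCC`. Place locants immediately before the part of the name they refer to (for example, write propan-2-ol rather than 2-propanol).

4-chloro-3-iodohept-1-ene

The longest carbon chain that includes the multiple bond has 7 carbons, so the parent hydride is heptane.
There is one C=C double bond, indicated by the ending -ene.
Choose the numbering such that numbering from this end puts the double bond at C-1 rather than C-6.
This places the double bond between C-1 and C-2; a chloro group at C-4; an iodo group at C-3.
Substituent prefixes are cited in alphabetical order (multiplying prefixes like di-/tri- are ignored for ordering).
Assembling the pieces gives 4-chloro-3-iodohept-1-ene.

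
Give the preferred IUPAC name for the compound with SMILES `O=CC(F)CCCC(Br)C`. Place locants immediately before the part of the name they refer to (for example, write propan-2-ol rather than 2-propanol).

6-bromo-2-fluoroheptanal

Counting along the main chain through the –CHO group gives 7 carbons: the parent is heptane.
The principal characteristic group is an aldehyde (terminal –CHO), named with the suffix -al.
Number the chain so that the aldehyde carbon is C-1 by definition.
With this numbering: a bromo group at C-6; a fluoro group at C-2.
The substituents are ordered alphabetically, ignoring any di-/tri- multipliers.
Putting it together: 6-bromo-2-fluoroheptanal.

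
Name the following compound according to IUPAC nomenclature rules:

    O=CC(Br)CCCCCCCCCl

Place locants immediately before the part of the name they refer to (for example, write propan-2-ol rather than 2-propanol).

2-bromo-10-chlorodecanal

Counting along the main chain through the –CHO group gives 10 carbons: the parent is decane.
An aldehyde (terminal –CHO) is the principal characteristic group, giving the suffix -al.
The numbering direction is chosen so that the aldehyde carbon is C-1 by definition.
With this numbering: a bromo group at C-2; a chloro group at C-10.
Substituent prefixes are cited in alphabetical order (multiplying prefixes like di-/tri- are ignored for ordering).
Assembling the pieces gives 2-bromo-10-chlorodecanal.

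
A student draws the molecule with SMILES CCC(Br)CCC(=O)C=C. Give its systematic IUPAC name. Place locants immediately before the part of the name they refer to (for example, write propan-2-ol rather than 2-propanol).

6-bromooct-1-en-3-one

The longest carbon chain that includes the carbonyl and the multiple bond has 8 carbons, so the parent hydride is octane.
The principal characteristic group is a ketone (C=O on an internal carbon), named with the suffix -one.
The chain contains a C=C double bond, so the unsaturation ending is -ene.
Number the chain so that numbering from this end puts the carbonyl group at C-3 rather than C-6.
With this numbering: the carbonyl at C-3; the double bond between C-1 and C-2; a bromo group at C-6.
Putting it together: 6-bromooct-1-en-3-one.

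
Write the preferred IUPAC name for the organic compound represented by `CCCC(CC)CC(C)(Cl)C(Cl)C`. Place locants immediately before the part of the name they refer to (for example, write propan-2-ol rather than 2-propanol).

2,3-dichloro-5-ethyl-3-methyloctane

The longest continuous carbon chain has 8 atoms, so the parent hydride is octane.
The numbering direction is chosen so that the substituent locant set {2,3,3,5} is lower than {4,6,6,7} at the first point of difference.
This places chloro groups at C-2 and C-3; an ethyl group at C-5; a methyl group at C-3.
Prefixes are listed alphabetically: chloro, ethyl, methyl.
The name is 2,3-dichloro-5-ethyl-3-methyloctane.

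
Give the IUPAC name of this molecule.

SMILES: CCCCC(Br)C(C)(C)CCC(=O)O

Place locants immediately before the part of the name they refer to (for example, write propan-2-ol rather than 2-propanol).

5-bromo-4,4-dimethylnonanoic acid

The longest carbon chain that includes the –COOH group has 9 carbons, so the parent hydride is nonane.
A carboxylic acid (terminal –COOH) is the principal characteristic group, giving the suffix -oic acid.
The numbering direction is chosen so that the carboxylic acid carbon is C-1 by definition.
This places a bromo group at C-5; two methyl groups at C-4.
Prefixes are listed alphabetically: bromo, methyl.
Assembling the pieces gives 5-bromo-4,4-dimethylnonanoic acid.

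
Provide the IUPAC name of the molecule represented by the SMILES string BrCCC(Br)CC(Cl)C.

1,3-dibromo-5-chlorohexane

The longest continuous carbon chain has 6 atoms, so the parent hydride is hexane.
Choose the numbering such that the substituent locant set {1,3,5} is lower than {2,4,6} at the first point of difference.
This places bromo groups at C-1 and C-3; a chloro group at C-5.
Prefixes are listed alphabetically: bromo, chloro.
Putting it together: 1,3-dibromo-5-chlorohexane.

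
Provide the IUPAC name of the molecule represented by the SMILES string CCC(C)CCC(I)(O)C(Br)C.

The longest carbon chain that includes the –OH group has 8 carbons, so the parent hydride is octane.
The highest-priority functional group is an alcohol (–OH), so the name ends in -ol.
Choose the numbering such that numbering from this end puts the hydroxyl group at C-3 rather than C-6.
This places the hydroxyl at C-3; a bromo group at C-2; an iodo group at C-3; a methyl group at C-6.
The substituents are ordered alphabetically, ignoring any di-/tri- multipliers.
Putting it together: 2-bromo-3-iodo-6-methyloctan-3-ol.

2-bromo-3-iodo-6-methyloctan-3-ol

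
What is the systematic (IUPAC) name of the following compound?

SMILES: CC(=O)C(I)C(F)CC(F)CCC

4,6-difluoro-3-iodononan-2-one

The longest carbon chain that includes the carbonyl has 9 carbons, so the parent hydride is nonane.
The highest-priority functional group is a ketone (C=O on an internal carbon), so the name ends in -one.
Number the chain so that numbering from this end puts the carbonyl group at C-2 rather than C-8.
That gives the carbonyl at C-2; fluoro groups at C-4 and C-6; an iodo group at C-3.
Substituent prefixes are cited in alphabetical order (multiplying prefixes like di-/tri- are ignored for ordering).
Putting it together: 4,6-difluoro-3-iodononan-2-one.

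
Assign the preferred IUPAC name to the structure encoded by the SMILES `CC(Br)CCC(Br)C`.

2,5-dibromohexane

The longest carbon chain is 6 atoms: the parent is hexane.
Both numbering directions give the same locant set; either may be used.
That gives bromo groups at C-2 and C-5.
Putting it together: 2,5-dibromohexane.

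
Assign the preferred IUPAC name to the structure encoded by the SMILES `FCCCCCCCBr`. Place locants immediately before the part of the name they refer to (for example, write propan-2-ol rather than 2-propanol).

The parent chain contains 7 carbons (heptane).
The numbering direction is chosen so that the locant sets are identical either way, so the alphabetically earlier bromo substituent takes the lower locant (1 rather than 7).
This places a bromo group at C-1; a fluoro group at C-7.
The substituents are ordered alphabetically, ignoring any di-/tri- multipliers.
Assembling the pieces gives 1-bromo-7-fluoroheptane.

1-bromo-7-fluoroheptane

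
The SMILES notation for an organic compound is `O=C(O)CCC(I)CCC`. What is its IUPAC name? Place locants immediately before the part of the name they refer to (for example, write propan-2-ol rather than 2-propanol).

Counting along the main chain through the –COOH group gives 7 carbons: the parent is heptane.
The principal characteristic group is a carboxylic acid (terminal –COOH), named with the suffix -oic acid.
The numbering direction is chosen so that the carboxylic acid carbon is C-1 by definition.
With this numbering: an iodo group at C-4.
Assembling the pieces gives 4-iodoheptanoic acid.

4-iodoheptanoic acid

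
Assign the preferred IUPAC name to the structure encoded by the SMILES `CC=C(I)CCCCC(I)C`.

3,8-diiodonon-2-ene

The longest carbon chain that includes the multiple bond has 9 carbons, so the parent hydride is nonane.
A C=C double bond in the chain gives the infix -ene-.
Choose the numbering such that numbering from this end puts the double bond at C-2 rather than C-7.
This places the double bond between C-2 and C-3; iodo groups at C-3 and C-8.
The name is 3,8-diiodonon-2-ene.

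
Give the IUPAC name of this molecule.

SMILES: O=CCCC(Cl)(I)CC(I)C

The longest chain bearing the –CHO group is 7 carbons long (heptane).
The principal characteristic group is an aldehyde (terminal –CHO), named with the suffix -al.
Choose the numbering such that the aldehyde carbon is C-1 by definition.
That gives a chloro group at C-4; iodo groups at C-4 and C-6.
The substituents are ordered alphabetically, ignoring any di-/tri- multipliers.
Assembling the pieces gives 4-chloro-4,6-diiodoheptanal.

4-chloro-4,6-diiodoheptanal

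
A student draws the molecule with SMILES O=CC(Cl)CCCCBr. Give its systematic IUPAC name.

6-bromo-2-chlorohexanal

Counting along the main chain through the –CHO group gives 6 carbons: the parent is hexane.
The principal characteristic group is an aldehyde (terminal –CHO), named with the suffix -al.
Choose the numbering such that the aldehyde carbon is C-1 by definition.
That gives a bromo group at C-6; a chloro group at C-2.
Substituent prefixes are cited in alphabetical order (multiplying prefixes like di-/tri- are ignored for ordering).
Putting it together: 6-bromo-2-chlorohexanal.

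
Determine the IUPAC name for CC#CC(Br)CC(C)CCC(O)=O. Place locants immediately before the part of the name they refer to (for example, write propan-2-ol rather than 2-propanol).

The longest chain bearing the –COOH group and the multiple bond is 9 carbons long (nonane).
A carboxylic acid (terminal –COOH) is the principal characteristic group, giving the suffix -oic acid.
The chain contains a C≡C triple bond, so the unsaturation ending is -yne.
Number the chain so that the carboxylic acid carbon is C-1 by definition.
This places the triple bond between C-7 and C-8; a bromo group at C-6; a methyl group at C-4.
The substituents are ordered alphabetically, ignoring any di-/tri- multipliers.
Assembling the pieces gives 6-bromo-4-methylnon-7-ynoic acid.

6-bromo-4-methylnon-7-ynoic acid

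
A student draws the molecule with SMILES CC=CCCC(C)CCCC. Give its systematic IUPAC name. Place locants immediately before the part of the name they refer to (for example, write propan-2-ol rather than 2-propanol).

6-methyldec-2-ene

Counting along the main chain through the multiple bond gives 10 carbons: the parent is decane.
There is one C=C double bond, indicated by the ending -ene.
The numbering direction is chosen so that numbering from this end puts the double bond at C-2 rather than C-8.
With this numbering: the double bond between C-2 and C-3; a methyl group at C-6.
Assembling the pieces gives 6-methyldec-2-ene.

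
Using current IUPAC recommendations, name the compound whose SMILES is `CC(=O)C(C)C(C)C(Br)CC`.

The longest chain bearing the carbonyl is 7 carbons long (heptane).
A ketone (C=O on an internal carbon) is the principal characteristic group, giving the suffix -one.
Choose the numbering such that numbering from this end puts the carbonyl group at C-2 rather than C-6.
That gives the carbonyl at C-2; a bromo group at C-5; methyl groups at C-3 and C-4.
The substituents are ordered alphabetically, ignoring any di-/tri- multipliers.
Assembling the pieces gives 5-bromo-3,4-dimethylheptan-2-one.

5-bromo-3,4-dimethylheptan-2-one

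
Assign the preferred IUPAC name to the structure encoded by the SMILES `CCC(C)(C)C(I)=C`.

The longest carbon chain that includes the multiple bond has 5 carbons, so the parent hydride is pentane.
The chain contains a C=C double bond, so the unsaturation ending is -ene.
The numbering direction is chosen so that numbering from this end puts the double bond at C-1 rather than C-4.
With this numbering: the double bond between C-1 and C-2; an iodo group at C-2; two methyl groups at C-3.
Substituent prefixes are cited in alphabetical order (multiplying prefixes like di-/tri- are ignored for ordering).
The name is 2-iodo-3,3-dimethylpent-1-ene.

2-iodo-3,3-dimethylpent-1-ene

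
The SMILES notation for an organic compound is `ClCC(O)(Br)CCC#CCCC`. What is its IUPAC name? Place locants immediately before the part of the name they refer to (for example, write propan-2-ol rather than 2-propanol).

2-bromo-1-chloronon-5-yn-2-ol

The longest carbon chain that includes the –OH group and the multiple bond has 9 carbons, so the parent hydride is nonane.
An alcohol (–OH) is the principal characteristic group, giving the suffix -ol.
There is one C≡C triple bond, indicated by the ending -yne.
Choose the numbering such that numbering from this end puts the hydroxyl group at C-2 rather than C-8.
With this numbering: the hydroxyl at C-2; the triple bond between C-5 and C-6; a bromo group at C-2; a chloro group at C-1.
Prefixes are listed alphabetically: bromo, chloro.
Assembling the pieces gives 2-bromo-1-chloronon-5-yn-2-ol.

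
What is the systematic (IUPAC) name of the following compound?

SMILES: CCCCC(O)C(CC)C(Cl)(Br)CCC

The longest chain bearing the –OH group is 10 carbons long (decane).
The principal characteristic group is an alcohol (–OH), named with the suffix -ol.
Choose the numbering such that numbering from this end puts the hydroxyl group at C-5 rather than C-6.
This places the hydroxyl at C-5; a bromo group at C-7; a chloro group at C-7; an ethyl group at C-6.
Substituent prefixes are cited in alphabetical order (multiplying prefixes like di-/tri- are ignored for ordering).
Assembling the pieces gives 7-bromo-7-chloro-6-ethyldecan-5-ol.

7-bromo-7-chloro-6-ethyldecan-5-ol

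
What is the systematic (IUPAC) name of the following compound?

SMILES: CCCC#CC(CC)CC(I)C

6-ethyl-8-iodonon-4-yne

The longest chain bearing the multiple bond is 9 carbons long (nonane).
A C≡C triple bond in the chain gives the infix -yne-.
The numbering direction is chosen so that numbering from this end puts the triple bond at C-4 rather than C-5.
This places the triple bond between C-4 and C-5; an ethyl group at C-6; an iodo group at C-8.
Prefixes are listed alphabetically: ethyl, iodo.
The name is 6-ethyl-8-iodonon-4-yne.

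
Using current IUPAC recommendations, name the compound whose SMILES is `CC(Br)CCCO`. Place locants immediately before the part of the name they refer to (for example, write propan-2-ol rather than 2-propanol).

4-bromopentan-1-ol

The longest carbon chain that includes the –OH group has 5 carbons, so the parent hydride is pentane.
The highest-priority functional group is an alcohol (–OH), so the name ends in -ol.
Number the chain so that numbering from this end puts the hydroxyl group at C-1 rather than C-5.
This places the hydroxyl at C-1; a bromo group at C-4.
The name is 4-bromopentan-1-ol.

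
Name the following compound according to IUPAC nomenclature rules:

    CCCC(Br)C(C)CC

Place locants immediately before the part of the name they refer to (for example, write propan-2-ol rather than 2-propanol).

The parent chain contains 7 carbons (heptane).
Number the chain so that the substituent locant set {3,4} is lower than {4,5} at the first point of difference.
That gives a bromo group at C-4; a methyl group at C-3.
The substituents are ordered alphabetically, ignoring any di-/tri- multipliers.
Assembling the pieces gives 4-bromo-3-methylheptane.

4-bromo-3-methylheptane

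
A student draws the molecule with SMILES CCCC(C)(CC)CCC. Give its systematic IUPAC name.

The longest continuous carbon chain has 7 atoms, so the parent hydride is heptane.
Numbering from either end gives identical locants here.
This places an ethyl group at C-4; a methyl group at C-4.
Prefixes are listed alphabetically: ethyl, methyl.
Assembling the pieces gives 4-ethyl-4-methylheptane.

4-ethyl-4-methylheptane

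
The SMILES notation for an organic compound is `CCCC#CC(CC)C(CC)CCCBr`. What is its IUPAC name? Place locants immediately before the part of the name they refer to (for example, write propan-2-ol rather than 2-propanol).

10-bromo-6,7-diethyldec-4-yne

The longest chain bearing the multiple bond is 10 carbons long (decane).
The chain contains a C≡C triple bond, so the unsaturation ending is -yne.
The numbering direction is chosen so that numbering from this end puts the triple bond at C-4 rather than C-6.
With this numbering: the triple bond between C-4 and C-5; a bromo group at C-10; ethyl groups at C-6 and C-7.
Substituent prefixes are cited in alphabetical order (multiplying prefixes like di-/tri- are ignored for ordering).
Putting it together: 10-bromo-6,7-diethyldec-4-yne.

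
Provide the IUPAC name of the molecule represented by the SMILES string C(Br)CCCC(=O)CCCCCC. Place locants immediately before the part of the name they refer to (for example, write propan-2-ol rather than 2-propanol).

Counting along the main chain through the carbonyl gives 11 carbons: the parent is undecane.
The principal characteristic group is a ketone (C=O on an internal carbon), named with the suffix -one.
Number the chain so that numbering from this end puts the carbonyl group at C-5 rather than C-7.
This places the carbonyl at C-5; a bromo group at C-1.
Assembling the pieces gives 1-bromoundecan-5-one.

1-bromoundecan-5-one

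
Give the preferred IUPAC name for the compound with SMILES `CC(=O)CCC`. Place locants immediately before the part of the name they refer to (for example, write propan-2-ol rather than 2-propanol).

pentan-2-one

The longest carbon chain that includes the carbonyl has 5 carbons, so the parent hydride is pentane.
The principal characteristic group is a ketone (C=O on an internal carbon), named with the suffix -one.
Number the chain so that numbering from this end puts the carbonyl group at C-2 rather than C-4.
With this numbering: the carbonyl at C-2.
Putting it together: pentan-2-one.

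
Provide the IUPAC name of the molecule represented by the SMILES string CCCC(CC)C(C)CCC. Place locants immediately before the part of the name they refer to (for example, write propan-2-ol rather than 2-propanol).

4-ethyl-5-methyloctane

The longest continuous carbon chain has 8 atoms, so the parent hydride is octane.
Number the chain so that the locant sets are identical either way, so the alphabetically earlier ethyl substituent takes the lower locant (4 rather than 5).
With this numbering: an ethyl group at C-4; a methyl group at C-5.
The substituents are ordered alphabetically, ignoring any di-/tri- multipliers.
The name is 4-ethyl-5-methyloctane.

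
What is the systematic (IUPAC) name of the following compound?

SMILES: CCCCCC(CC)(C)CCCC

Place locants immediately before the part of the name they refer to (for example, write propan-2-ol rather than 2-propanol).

5-ethyl-5-methyldecane

The parent chain contains 10 carbons (decane).
Choose the numbering such that the substituent locant set {5,5} is lower than {6,6} at the first point of difference.
With this numbering: an ethyl group at C-5; a methyl group at C-5.
Substituent prefixes are cited in alphabetical order (multiplying prefixes like di-/tri- are ignored for ordering).
Putting it together: 5-ethyl-5-methyldecane.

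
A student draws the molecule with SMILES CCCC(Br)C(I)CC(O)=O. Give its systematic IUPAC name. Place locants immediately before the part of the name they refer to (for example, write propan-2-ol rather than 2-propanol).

The longest carbon chain that includes the –COOH group has 7 carbons, so the parent hydride is heptane.
The highest-priority functional group is a carboxylic acid (terminal –COOH), so the name ends in -oic acid.
Number the chain so that the carboxylic acid carbon is C-1 by definition.
With this numbering: a bromo group at C-4; an iodo group at C-3.
Substituent prefixes are cited in alphabetical order (multiplying prefixes like di-/tri- are ignored for ordering).
The name is 4-bromo-3-iodoheptanoic acid.

4-bromo-3-iodoheptanoic acid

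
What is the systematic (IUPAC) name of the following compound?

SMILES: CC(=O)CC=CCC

hept-4-en-2-one

The longest carbon chain that includes the carbonyl and the multiple bond has 7 carbons, so the parent hydride is heptane.
The principal characteristic group is a ketone (C=O on an internal carbon), named with the suffix -one.
The chain contains a C=C double bond, so the unsaturation ending is -ene.
Number the chain so that numbering from this end puts the carbonyl group at C-2 rather than C-6.
This places the carbonyl at C-2; the double bond between C-4 and C-5.
The name is hept-4-en-2-one.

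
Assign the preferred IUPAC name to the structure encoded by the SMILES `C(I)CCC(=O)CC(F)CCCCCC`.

Counting along the main chain through the carbonyl gives 12 carbons: the parent is dodecane.
The highest-priority functional group is a ketone (C=O on an internal carbon), so the name ends in -one.
Number the chain so that numbering from this end puts the carbonyl group at C-4 rather than C-9.
This places the carbonyl at C-4; a fluoro group at C-6; an iodo group at C-1.
Prefixes are listed alphabetically: fluoro, iodo.
The name is 6-fluoro-1-iodododecan-4-one.

6-fluoro-1-iodododecan-4-one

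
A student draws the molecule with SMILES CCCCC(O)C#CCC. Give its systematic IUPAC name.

The longest chain bearing the –OH group and the multiple bond is 9 carbons long (nonane).
The principal characteristic group is an alcohol (–OH), named with the suffix -ol.
The chain contains a C≡C triple bond, so the unsaturation ending is -yne.
Choose the numbering such that numbering from this end puts the triple bond at C-3 rather than C-6.
That gives the hydroxyl at C-5; the triple bond between C-3 and C-4.
Putting it together: non-3-yn-5-ol.

non-3-yn-5-ol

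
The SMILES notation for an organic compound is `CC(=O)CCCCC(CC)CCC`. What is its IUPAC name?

The longest chain bearing the carbonyl is 10 carbons long (decane).
The principal characteristic group is a ketone (C=O on an internal carbon), named with the suffix -one.
Number the chain so that numbering from this end puts the carbonyl group at C-2 rather than C-9.
With this numbering: the carbonyl at C-2; an ethyl group at C-7.
Assembling the pieces gives 7-ethyldecan-2-one.

7-ethyldecan-2-one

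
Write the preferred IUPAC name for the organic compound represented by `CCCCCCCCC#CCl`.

1-chlorodec-1-yne

The longest chain bearing the multiple bond is 10 carbons long (decane).
A C≡C triple bond in the chain gives the infix -yne-.
Choose the numbering such that numbering from this end puts the triple bond at C-1 rather than C-9.
That gives the triple bond between C-1 and C-2; a chloro group at C-1.
Assembling the pieces gives 1-chlorodec-1-yne.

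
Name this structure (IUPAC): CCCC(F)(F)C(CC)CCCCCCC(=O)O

8-ethyl-9,9-difluorododecanoic acid

The longest carbon chain that includes the –COOH group has 12 carbons, so the parent hydride is dodecane.
The principal characteristic group is a carboxylic acid (terminal –COOH), named with the suffix -oic acid.
The numbering direction is chosen so that the carboxylic acid carbon is C-1 by definition.
With this numbering: an ethyl group at C-8; two fluoro groups at C-9.
Prefixes are listed alphabetically: ethyl, fluoro.
Putting it together: 8-ethyl-9,9-difluorododecanoic acid.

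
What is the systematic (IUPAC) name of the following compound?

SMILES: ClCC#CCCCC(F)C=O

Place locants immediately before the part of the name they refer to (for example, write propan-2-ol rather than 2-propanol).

8-chloro-2-fluorooct-6-ynal

Counting along the main chain through the –CHO group and the multiple bond gives 8 carbons: the parent is octane.
The principal characteristic group is an aldehyde (terminal –CHO), named with the suffix -al.
A C≡C triple bond in the chain gives the infix -yne-.
Choose the numbering such that the aldehyde carbon is C-1 by definition.
That gives the triple bond between C-6 and C-7; a chloro group at C-8; a fluoro group at C-2.
Prefixes are listed alphabetically: chloro, fluoro.
Assembling the pieces gives 8-chloro-2-fluorooct-6-ynal.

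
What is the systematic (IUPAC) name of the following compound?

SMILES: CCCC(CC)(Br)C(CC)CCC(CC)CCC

The parent chain contains 11 carbons (undecane).
Number the chain so that the substituent locant set {4,4,5,8} is lower than {4,7,8,8} at the first point of difference.
This places a bromo group at C-4; ethyl groups at C-4 and C-5 and C-8.
Prefixes are listed alphabetically: bromo, ethyl.
Putting it together: 4-bromo-4,5,8-triethylundecane.

4-bromo-4,5,8-triethylundecane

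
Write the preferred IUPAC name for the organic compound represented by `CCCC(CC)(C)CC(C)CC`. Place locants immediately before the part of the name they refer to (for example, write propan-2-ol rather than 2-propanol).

The longest carbon chain is 8 atoms: the parent is octane.
Number the chain so that the substituent locant set {3,5,5} is lower than {4,4,6} at the first point of difference.
With this numbering: an ethyl group at C-5; methyl groups at C-3 and C-5.
The substituents are ordered alphabetically, ignoring any di-/tri- multipliers.
The name is 5-ethyl-3,5-dimethyloctane.

5-ethyl-3,5-dimethyloctane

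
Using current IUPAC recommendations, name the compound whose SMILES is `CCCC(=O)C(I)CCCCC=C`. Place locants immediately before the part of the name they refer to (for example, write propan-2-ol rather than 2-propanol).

The longest chain bearing the carbonyl and the multiple bond is 11 carbons long (undecane).
The principal characteristic group is a ketone (C=O on an internal carbon), named with the suffix -one.
A C=C double bond in the chain gives the infix -ene-.
The numbering direction is chosen so that numbering from this end puts the carbonyl group at C-4 rather than C-8.
This places the carbonyl at C-4; the double bond between C-10 and C-11; an iodo group at C-5.
The name is 5-iodoundec-10-en-4-one.

5-iodoundec-10-en-4-one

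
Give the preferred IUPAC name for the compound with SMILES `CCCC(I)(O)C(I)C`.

2,3-diiodohexan-3-ol

The longest carbon chain that includes the –OH group has 6 carbons, so the parent hydride is hexane.
The highest-priority functional group is an alcohol (–OH), so the name ends in -ol.
Choose the numbering such that numbering from this end puts the hydroxyl group at C-3 rather than C-4.
This places the hydroxyl at C-3; iodo groups at C-2 and C-3.
The name is 2,3-diiodohexan-3-ol.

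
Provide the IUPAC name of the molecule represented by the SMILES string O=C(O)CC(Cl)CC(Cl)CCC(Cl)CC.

Counting along the main chain through the –COOH group gives 10 carbons: the parent is decane.
The principal characteristic group is a carboxylic acid (terminal –COOH), named with the suffix -oic acid.
Choose the numbering such that the carboxylic acid carbon is C-1 by definition.
That gives chloro groups at C-3 and C-5 and C-8.
The name is 3,5,8-trichlorodecanoic acid.

3,5,8-trichlorodecanoic acid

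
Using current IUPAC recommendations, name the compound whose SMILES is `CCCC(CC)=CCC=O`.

The longest chain bearing the –CHO group and the multiple bond is 7 carbons long (heptane).
The highest-priority functional group is an aldehyde (terminal –CHO), so the name ends in -al.
The chain contains a C=C double bond, so the unsaturation ending is -ene.
Choose the numbering such that the aldehyde carbon is C-1 by definition.
That gives the double bond between C-3 and C-4; an ethyl group at C-4.
Putting it together: 4-ethylhept-3-enal.

4-ethylhept-3-enal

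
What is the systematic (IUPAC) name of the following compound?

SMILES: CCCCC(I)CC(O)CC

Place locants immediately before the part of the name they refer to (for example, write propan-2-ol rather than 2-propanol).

The longest chain bearing the –OH group is 9 carbons long (nonane).
An alcohol (–OH) is the principal characteristic group, giving the suffix -ol.
Choose the numbering such that numbering from this end puts the hydroxyl group at C-3 rather than C-7.
This places the hydroxyl at C-3; an iodo group at C-5.
The name is 5-iodononan-3-ol.

5-iodononan-3-ol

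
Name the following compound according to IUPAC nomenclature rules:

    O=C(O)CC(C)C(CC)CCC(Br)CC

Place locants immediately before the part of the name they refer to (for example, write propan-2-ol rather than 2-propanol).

7-bromo-4-ethyl-3-methylnonanoic acid

Counting along the main chain through the –COOH group gives 9 carbons: the parent is nonane.
The highest-priority functional group is a carboxylic acid (terminal –COOH), so the name ends in -oic acid.
The numbering direction is chosen so that the carboxylic acid carbon is C-1 by definition.
That gives a bromo group at C-7; an ethyl group at C-4; a methyl group at C-3.
The substituents are ordered alphabetically, ignoring any di-/tri- multipliers.
Assembling the pieces gives 7-bromo-4-ethyl-3-methylnonanoic acid.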